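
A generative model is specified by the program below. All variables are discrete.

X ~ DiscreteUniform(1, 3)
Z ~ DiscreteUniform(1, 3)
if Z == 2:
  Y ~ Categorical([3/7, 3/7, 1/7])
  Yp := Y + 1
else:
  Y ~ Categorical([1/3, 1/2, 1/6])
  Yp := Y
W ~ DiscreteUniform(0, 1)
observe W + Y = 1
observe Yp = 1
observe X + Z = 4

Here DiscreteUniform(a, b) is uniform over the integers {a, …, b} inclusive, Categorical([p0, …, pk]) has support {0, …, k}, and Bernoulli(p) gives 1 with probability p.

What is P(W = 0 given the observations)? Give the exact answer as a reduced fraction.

Enumerate traces; 3 have nonzero weight after conditioning:
  (X=1, Z=3, Y=1, W=0) weight 1/36
  (X=2, Z=2, Y=0, W=1) weight 1/42
  (X=3, Z=1, Y=1, W=0) weight 1/36
Group by W:
  weight(W=0) = 1/18
  weight(W=1) = 1/42
Total weight = 1/18 + 1/42 = 5/63
P(W=0 | obs) = 1/18 / 5/63 = 7/10
P(W=1 | obs) = 1/42 / 5/63 = 3/10

P(W = 0 | obs) = 7/10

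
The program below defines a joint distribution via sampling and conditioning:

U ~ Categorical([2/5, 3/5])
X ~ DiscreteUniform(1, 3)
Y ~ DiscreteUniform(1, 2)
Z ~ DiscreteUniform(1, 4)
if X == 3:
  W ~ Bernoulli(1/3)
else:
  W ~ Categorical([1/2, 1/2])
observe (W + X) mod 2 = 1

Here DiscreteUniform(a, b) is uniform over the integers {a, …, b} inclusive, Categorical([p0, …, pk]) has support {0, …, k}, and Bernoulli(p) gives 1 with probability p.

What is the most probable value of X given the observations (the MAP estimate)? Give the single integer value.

Enumerate traces; 48 have nonzero weight after conditioning:
  (U=0, X=1, Y=1, Z=1, W=0) weight 1/120
  (U=0, X=1, Y=1, Z=2, W=0) weight 1/120
  (U=0, X=1, Y=1, Z=3, W=0) weight 1/120
  (U=0, X=1, Y=1, Z=4, W=0) weight 1/120
  (U=0, X=1, Y=2, Z=1, W=0) weight 1/120
  (U=0, X=1, Y=2, Z=2, W=0) weight 1/120
  (U=0, X=1, Y=2, Z=3, W=0) weight 1/120
  (U=0, X=1, Y=2, Z=4, W=0) weight 1/120
  (U=0, X=2, Y=1, Z=1, W=1) weight 1/120
  (U=0, X=3, Y=1, Z=1, W=0) weight 1/90
  … 38 more
Group by X:
  weight(X=1) = 1/6
  weight(X=2) = 1/6
  weight(X=3) = 2/9
Total weight = 1/6 + 1/6 + 2/9 = 5/9
P(X=1 | obs) = 1/6 / 5/9 = 3/10
P(X=2 | obs) = 1/6 / 5/9 = 3/10
P(X=3 | obs) = 2/9 / 5/9 = 2/5
argmax = 3

argmax_v P(X = v | obs) = 3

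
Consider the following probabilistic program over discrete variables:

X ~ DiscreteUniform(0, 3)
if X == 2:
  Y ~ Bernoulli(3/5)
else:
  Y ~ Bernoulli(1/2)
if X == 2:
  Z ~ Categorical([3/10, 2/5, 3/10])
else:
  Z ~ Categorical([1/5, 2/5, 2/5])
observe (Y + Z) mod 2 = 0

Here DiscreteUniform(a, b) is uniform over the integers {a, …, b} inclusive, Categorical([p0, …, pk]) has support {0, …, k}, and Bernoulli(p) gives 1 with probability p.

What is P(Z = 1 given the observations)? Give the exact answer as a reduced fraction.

Enumerate traces; 12 have nonzero weight after conditioning:
  (X=0, Y=0, Z=0) weight 1/40
  (X=0, Y=0, Z=2) weight 1/20
  (X=0, Y=1, Z=1) weight 1/20
  (X=1, Y=0, Z=0) weight 1/40
  (X=1, Y=0, Z=2) weight 1/20
  (X=1, Y=1, Z=1) weight 1/20
  (X=2, Y=0, Z=0) weight 3/100
  (X=2, Y=0, Z=2) weight 3/100
  … 4 more
Group by Z:
  weight(Z=0) = 21/200
  weight(Z=1) = 21/100
  weight(Z=2) = 9/50
Total weight = 21/200 + 21/100 + 9/50 = 99/200
P(Z=0 | obs) = 21/200 / 99/200 = 7/33
P(Z=1 | obs) = 21/100 / 99/200 = 14/33
P(Z=2 | obs) = 9/50 / 99/200 = 4/11

P(Z = 1 | obs) = 14/33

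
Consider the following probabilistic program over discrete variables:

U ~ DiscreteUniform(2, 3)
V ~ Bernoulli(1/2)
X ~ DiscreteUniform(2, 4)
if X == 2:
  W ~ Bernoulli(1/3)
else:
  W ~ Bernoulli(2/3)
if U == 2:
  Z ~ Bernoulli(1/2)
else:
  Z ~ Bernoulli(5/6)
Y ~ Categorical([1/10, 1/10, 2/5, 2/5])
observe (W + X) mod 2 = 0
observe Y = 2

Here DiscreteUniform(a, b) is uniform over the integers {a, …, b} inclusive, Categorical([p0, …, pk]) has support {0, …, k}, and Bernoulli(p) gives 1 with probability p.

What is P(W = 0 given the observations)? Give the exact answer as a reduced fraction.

P(W = 0 | obs) = 3/5

Enumerate traces; 24 have nonzero weight after conditioning:
  (U=2, V=0, X=2, W=0, Z=0, Y=2) weight 1/90
  (U=2, V=0, X=2, W=0, Z=1, Y=2) weight 1/90
  (U=2, V=0, X=3, W=1, Z=0, Y=2) weight 1/90
  (U=2, V=0, X=3, W=1, Z=1, Y=2) weight 1/90
  (U=2, V=0, X=4, W=0, Z=0, Y=2) weight 1/180
  (U=2, V=0, X=4, W=0, Z=1, Y=2) weight 1/180
  (U=2, V=1, X=2, W=0, Z=0, Y=2) weight 1/90
  (U=2, V=1, X=2, W=0, Z=1, Y=2) weight 1/90
  … 16 more
Group by W:
  weight(W=0) = 2/15
  weight(W=1) = 4/45
Total weight = 2/15 + 4/45 = 2/9
P(W=0 | obs) = 2/15 / 2/9 = 3/5
P(W=1 | obs) = 4/45 / 2/9 = 2/5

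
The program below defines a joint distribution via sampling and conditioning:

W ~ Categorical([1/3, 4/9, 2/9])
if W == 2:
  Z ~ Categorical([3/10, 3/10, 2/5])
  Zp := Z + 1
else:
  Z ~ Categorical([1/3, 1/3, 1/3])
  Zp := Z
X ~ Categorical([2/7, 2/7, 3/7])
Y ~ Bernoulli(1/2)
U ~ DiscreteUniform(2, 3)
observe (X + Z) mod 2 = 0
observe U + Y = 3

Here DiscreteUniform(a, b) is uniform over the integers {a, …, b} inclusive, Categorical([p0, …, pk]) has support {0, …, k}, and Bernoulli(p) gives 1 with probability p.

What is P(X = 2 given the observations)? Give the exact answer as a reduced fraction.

P(X = 2 | obs) = 91/181

Enumerate traces; 30 have nonzero weight after conditioning:
  (W=0, Z=0, X=0, Y=0, U=3) weight 1/126
  (W=0, Z=0, X=0, Y=1, U=2) weight 1/126
  (W=0, Z=0, X=2, Y=0, U=3) weight 1/84
  (W=0, Z=0, X=2, Y=1, U=2) weight 1/84
  (W=0, Z=1, X=1, Y=0, U=3) weight 1/126
  (W=0, Z=1, X=1, Y=1, U=2) weight 1/126
  (W=0, Z=2, X=0, Y=0, U=3) weight 1/126
  (W=0, Z=2, X=0, Y=1, U=2) weight 1/126
  … 22 more
Group by X:
  weight(X=0) = 13/135
  weight(X=1) = 44/945
  weight(X=2) = 13/90
Total weight = 13/135 + 44/945 + 13/90 = 181/630
P(X=0 | obs) = 13/135 / 181/630 = 182/543
P(X=1 | obs) = 44/945 / 181/630 = 88/543
P(X=2 | obs) = 13/90 / 181/630 = 91/181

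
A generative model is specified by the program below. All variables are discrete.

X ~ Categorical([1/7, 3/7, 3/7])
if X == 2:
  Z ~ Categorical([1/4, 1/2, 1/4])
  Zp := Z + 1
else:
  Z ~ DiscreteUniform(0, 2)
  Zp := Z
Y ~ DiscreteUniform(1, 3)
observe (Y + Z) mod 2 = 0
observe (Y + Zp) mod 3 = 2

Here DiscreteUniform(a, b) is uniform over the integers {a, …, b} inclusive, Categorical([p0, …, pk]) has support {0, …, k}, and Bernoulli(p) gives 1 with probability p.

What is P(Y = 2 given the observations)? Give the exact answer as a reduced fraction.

P(Y = 2 | obs) = 25/59

Enumerate traces; 6 have nonzero weight after conditioning:
  (X=0, Z=0, Y=2) weight 1/63
  (X=0, Z=1, Y=1) weight 1/63
  (X=1, Z=0, Y=2) weight 1/21
  (X=1, Z=1, Y=1) weight 1/21
  (X=2, Z=1, Y=3) weight 1/14
  (X=2, Z=2, Y=2) weight 1/28
Group by Y:
  weight(Y=1) = 4/63
  weight(Y=2) = 25/252
  weight(Y=3) = 1/14
Total weight = 4/63 + 25/252 + 1/14 = 59/252
P(Y=1 | obs) = 4/63 / 59/252 = 16/59
P(Y=2 | obs) = 25/252 / 59/252 = 25/59
P(Y=3 | obs) = 1/14 / 59/252 = 18/59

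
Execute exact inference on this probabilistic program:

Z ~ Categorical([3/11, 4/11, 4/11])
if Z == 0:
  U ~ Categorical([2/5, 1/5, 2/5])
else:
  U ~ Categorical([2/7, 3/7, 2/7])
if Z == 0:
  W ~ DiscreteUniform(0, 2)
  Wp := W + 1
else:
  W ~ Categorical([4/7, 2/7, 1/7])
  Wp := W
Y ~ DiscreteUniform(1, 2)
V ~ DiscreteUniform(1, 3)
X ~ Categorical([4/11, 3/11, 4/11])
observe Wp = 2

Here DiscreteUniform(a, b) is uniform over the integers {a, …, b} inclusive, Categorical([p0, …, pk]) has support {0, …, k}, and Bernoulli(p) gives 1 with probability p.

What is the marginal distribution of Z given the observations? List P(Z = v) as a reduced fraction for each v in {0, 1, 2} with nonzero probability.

P(Z=0) = 7/15, P(Z=1) = 4/15, P(Z=2) = 4/15

Enumerate traces; 162 have nonzero weight after conditioning:
  (Z=0, U=0, W=1, Y=1, V=1, X=0) weight 4/1815
  (Z=0, U=0, W=1, Y=1, V=1, X=1) weight 1/605
  (Z=0, U=0, W=1, Y=1, V=1, X=2) weight 4/1815
  (Z=0, U=0, W=1, Y=1, V=2, X=0) weight 4/1815
  (Z=0, U=0, W=1, Y=1, V=2, X=1) weight 1/605
  (Z=0, U=0, W=1, Y=1, V=2, X=2) weight 4/1815
  (Z=0, U=0, W=1, Y=1, V=3, X=0) weight 4/1815
  (Z=0, U=0, W=1, Y=1, V=3, X=1) weight 1/605
  (Z=1, U=0, W=2, Y=1, V=1, X=0) weight 16/17787
  (Z=2, U=0, W=2, Y=1, V=1, X=0) weight 16/17787
  … 152 more
Group by Z:
  weight(Z=0) = 1/11
  weight(Z=1) = 4/77
  weight(Z=2) = 4/77
Total weight = 1/11 + 4/77 + 4/77 = 15/77
P(Z=0 | obs) = 1/11 / 15/77 = 7/15
P(Z=1 | obs) = 4/77 / 15/77 = 4/15
P(Z=2 | obs) = 4/77 / 15/77 = 4/15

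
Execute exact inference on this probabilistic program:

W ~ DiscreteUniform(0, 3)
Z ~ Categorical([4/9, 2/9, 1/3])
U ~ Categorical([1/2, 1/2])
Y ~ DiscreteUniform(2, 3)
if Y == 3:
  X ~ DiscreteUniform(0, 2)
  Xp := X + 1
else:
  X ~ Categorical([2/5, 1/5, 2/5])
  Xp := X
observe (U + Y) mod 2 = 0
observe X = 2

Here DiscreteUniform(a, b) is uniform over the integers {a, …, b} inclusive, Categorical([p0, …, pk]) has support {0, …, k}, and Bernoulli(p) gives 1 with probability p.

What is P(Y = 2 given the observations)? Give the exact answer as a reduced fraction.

Enumerate traces; 24 have nonzero weight after conditioning:
  (W=0, Z=0, U=0, Y=2, X=2) weight 1/90
  (W=0, Z=0, U=1, Y=3, X=2) weight 1/108
  (W=0, Z=1, U=0, Y=2, X=2) weight 1/180
  (W=0, Z=1, U=1, Y=3, X=2) weight 1/216
  (W=0, Z=2, U=0, Y=2, X=2) weight 1/120
  (W=0, Z=2, U=1, Y=3, X=2) weight 1/144
  (W=1, Z=0, U=0, Y=2, X=2) weight 1/90
  (W=1, Z=0, U=1, Y=3, X=2) weight 1/108
  … 16 more
Group by Y:
  weight(Y=2) = 1/10
  weight(Y=3) = 1/12
Total weight = 1/10 + 1/12 = 11/60
P(Y=2 | obs) = 1/10 / 11/60 = 6/11
P(Y=3 | obs) = 1/12 / 11/60 = 5/11

P(Y = 2 | obs) = 6/11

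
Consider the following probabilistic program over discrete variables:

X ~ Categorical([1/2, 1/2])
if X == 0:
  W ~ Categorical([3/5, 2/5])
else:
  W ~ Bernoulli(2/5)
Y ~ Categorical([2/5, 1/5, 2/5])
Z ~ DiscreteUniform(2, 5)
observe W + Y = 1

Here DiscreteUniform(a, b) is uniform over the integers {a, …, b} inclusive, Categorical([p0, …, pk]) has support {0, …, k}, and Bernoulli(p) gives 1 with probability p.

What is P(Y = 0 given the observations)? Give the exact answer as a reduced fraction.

Enumerate traces; 16 have nonzero weight after conditioning:
  (X=0, W=0, Y=1, Z=2) weight 3/200
  (X=0, W=0, Y=1, Z=3) weight 3/200
  (X=0, W=0, Y=1, Z=4) weight 3/200
  (X=0, W=0, Y=1, Z=5) weight 3/200
  (X=0, W=1, Y=0, Z=2) weight 1/50
  (X=0, W=1, Y=0, Z=3) weight 1/50
  (X=0, W=1, Y=0, Z=4) weight 1/50
  (X=0, W=1, Y=0, Z=5) weight 1/50
  … 8 more
Group by Y:
  weight(Y=0) = 4/25
  weight(Y=1) = 3/25
Total weight = 4/25 + 3/25 = 7/25
P(Y=0 | obs) = 4/25 / 7/25 = 4/7
P(Y=1 | obs) = 3/25 / 7/25 = 3/7

P(Y = 0 | obs) = 4/7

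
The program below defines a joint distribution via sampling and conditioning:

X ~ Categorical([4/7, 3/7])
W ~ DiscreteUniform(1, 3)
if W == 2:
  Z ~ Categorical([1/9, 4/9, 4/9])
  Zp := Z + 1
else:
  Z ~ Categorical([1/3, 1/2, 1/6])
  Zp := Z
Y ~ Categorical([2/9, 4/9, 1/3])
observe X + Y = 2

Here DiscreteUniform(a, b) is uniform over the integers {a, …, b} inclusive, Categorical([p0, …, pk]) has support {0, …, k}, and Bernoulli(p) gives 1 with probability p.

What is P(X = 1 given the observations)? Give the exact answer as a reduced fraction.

Enumerate traces; 18 have nonzero weight after conditioning:
  (X=0, W=1, Z=0, Y=2) weight 4/189
  (X=0, W=1, Z=1, Y=2) weight 2/63
  (X=0, W=1, Z=2, Y=2) weight 2/189
  (X=0, W=2, Z=0, Y=2) weight 4/567
  (X=0, W=2, Z=1, Y=2) weight 16/567
  (X=0, W=2, Z=2, Y=2) weight 16/567
  (X=0, W=3, Z=0, Y=2) weight 4/189
  (X=0, W=3, Z=1, Y=2) weight 2/63
  (X=1, W=1, Z=0, Y=1) weight 4/189
  … 9 more
Group by X:
  weight(X=0) = 4/21
  weight(X=1) = 4/21
Total weight = 4/21 + 4/21 = 8/21
P(X=0 | obs) = 4/21 / 8/21 = 1/2
P(X=1 | obs) = 4/21 / 8/21 = 1/2

P(X = 1 | obs) = 1/2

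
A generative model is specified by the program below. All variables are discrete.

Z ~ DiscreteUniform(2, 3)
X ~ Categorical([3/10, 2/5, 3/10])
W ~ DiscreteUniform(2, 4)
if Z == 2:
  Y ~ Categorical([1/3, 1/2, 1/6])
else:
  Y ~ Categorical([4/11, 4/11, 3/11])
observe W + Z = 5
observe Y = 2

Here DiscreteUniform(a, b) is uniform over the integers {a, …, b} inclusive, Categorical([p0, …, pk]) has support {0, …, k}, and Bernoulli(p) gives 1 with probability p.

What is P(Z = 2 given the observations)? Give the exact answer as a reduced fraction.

Enumerate traces; 6 have nonzero weight after conditioning:
  (Z=2, X=0, W=3, Y=2) weight 1/120
  (Z=2, X=1, W=3, Y=2) weight 1/90
  (Z=2, X=2, W=3, Y=2) weight 1/120
  (Z=3, X=0, W=2, Y=2) weight 3/220
  (Z=3, X=1, W=2, Y=2) weight 1/55
  (Z=3, X=2, W=2, Y=2) weight 3/220
Group by Z:
  weight(Z=2) = 1/36
  weight(Z=3) = 1/22
Total weight = 1/36 + 1/22 = 29/396
P(Z=2 | obs) = 1/36 / 29/396 = 11/29
P(Z=3 | obs) = 1/22 / 29/396 = 18/29

P(Z = 2 | obs) = 11/29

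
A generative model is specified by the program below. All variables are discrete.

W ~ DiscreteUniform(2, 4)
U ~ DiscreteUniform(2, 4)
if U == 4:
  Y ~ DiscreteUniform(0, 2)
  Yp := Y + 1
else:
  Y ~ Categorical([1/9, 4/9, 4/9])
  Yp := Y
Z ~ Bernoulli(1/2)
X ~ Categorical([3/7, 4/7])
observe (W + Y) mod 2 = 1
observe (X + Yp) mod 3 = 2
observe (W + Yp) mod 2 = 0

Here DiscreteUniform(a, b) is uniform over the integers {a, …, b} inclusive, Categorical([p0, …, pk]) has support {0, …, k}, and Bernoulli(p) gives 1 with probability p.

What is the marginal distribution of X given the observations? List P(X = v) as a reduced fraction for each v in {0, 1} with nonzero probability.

Enumerate traces; 6 have nonzero weight after conditioning:
  (W=2, U=4, Y=1, Z=0, X=0) weight 1/126
  (W=2, U=4, Y=1, Z=1, X=0) weight 1/126
  (W=3, U=4, Y=0, Z=0, X=1) weight 2/189
  (W=3, U=4, Y=0, Z=1, X=1) weight 2/189
  (W=4, U=4, Y=1, Z=0, X=0) weight 1/126
  (W=4, U=4, Y=1, Z=1, X=0) weight 1/126
Group by X:
  weight(X=0) = 2/63
  weight(X=1) = 4/189
Total weight = 2/63 + 4/189 = 10/189
P(X=0 | obs) = 2/63 / 10/189 = 3/5
P(X=1 | obs) = 4/189 / 10/189 = 2/5

P(X=0) = 3/5, P(X=1) = 2/5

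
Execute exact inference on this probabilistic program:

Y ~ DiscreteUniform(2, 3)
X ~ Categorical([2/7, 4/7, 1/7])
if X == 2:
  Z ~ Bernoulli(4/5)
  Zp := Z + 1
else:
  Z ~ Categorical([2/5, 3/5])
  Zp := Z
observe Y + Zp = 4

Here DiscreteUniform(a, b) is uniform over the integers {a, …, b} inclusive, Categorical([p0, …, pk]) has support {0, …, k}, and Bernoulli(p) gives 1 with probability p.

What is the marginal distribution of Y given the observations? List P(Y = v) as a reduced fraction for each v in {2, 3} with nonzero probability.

Enumerate traces; 4 have nonzero weight after conditioning:
  (Y=2, X=2, Z=1) weight 2/35
  (Y=3, X=0, Z=1) weight 3/35
  (Y=3, X=1, Z=1) weight 6/35
  (Y=3, X=2, Z=0) weight 1/70
Group by Y:
  weight(Y=2) = 2/35
  weight(Y=3) = 19/70
Total weight = 2/35 + 19/70 = 23/70
P(Y=2 | obs) = 2/35 / 23/70 = 4/23
P(Y=3 | obs) = 19/70 / 23/70 = 19/23

P(Y=2) = 4/23, P(Y=3) = 19/23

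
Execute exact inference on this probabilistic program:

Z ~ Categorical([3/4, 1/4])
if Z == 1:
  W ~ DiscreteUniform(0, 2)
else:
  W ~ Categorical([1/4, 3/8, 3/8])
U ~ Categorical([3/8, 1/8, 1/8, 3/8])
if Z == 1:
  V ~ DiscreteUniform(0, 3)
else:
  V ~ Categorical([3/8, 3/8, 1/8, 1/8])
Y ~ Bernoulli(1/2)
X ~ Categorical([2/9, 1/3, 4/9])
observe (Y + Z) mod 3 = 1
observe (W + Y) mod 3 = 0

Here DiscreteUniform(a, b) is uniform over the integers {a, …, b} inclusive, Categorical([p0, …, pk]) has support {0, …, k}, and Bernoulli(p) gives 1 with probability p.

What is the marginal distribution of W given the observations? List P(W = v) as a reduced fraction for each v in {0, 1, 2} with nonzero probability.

Enumerate traces; 96 have nonzero weight after conditioning:
  (Z=0, W=2, U=0, V=0, Y=1, X=0) weight 9/2048
  (Z=0, W=2, U=0, V=0, Y=1, X=1) weight 27/4096
  (Z=0, W=2, U=0, V=0, Y=1, X=2) weight 9/1024
  (Z=0, W=2, U=0, V=1, Y=1, X=0) weight 9/2048
  (Z=0, W=2, U=0, V=1, Y=1, X=1) weight 27/4096
  (Z=0, W=2, U=0, V=1, Y=1, X=2) weight 9/1024
  (Z=0, W=2, U=0, V=2, Y=1, X=0) weight 3/2048
  (Z=0, W=2, U=0, V=2, Y=1, X=1) weight 9/4096
  (Z=1, W=0, U=0, V=0, Y=0, X=0) weight 1/1152
  … 87 more
Group by W:
  weight(W=0) = 1/24
  weight(W=2) = 9/64
Total weight = 1/24 + 9/64 = 35/192
P(W=0 | obs) = 1/24 / 35/192 = 8/35
P(W=2 | obs) = 9/64 / 35/192 = 27/35

P(W=0) = 8/35, P(W=2) = 27/35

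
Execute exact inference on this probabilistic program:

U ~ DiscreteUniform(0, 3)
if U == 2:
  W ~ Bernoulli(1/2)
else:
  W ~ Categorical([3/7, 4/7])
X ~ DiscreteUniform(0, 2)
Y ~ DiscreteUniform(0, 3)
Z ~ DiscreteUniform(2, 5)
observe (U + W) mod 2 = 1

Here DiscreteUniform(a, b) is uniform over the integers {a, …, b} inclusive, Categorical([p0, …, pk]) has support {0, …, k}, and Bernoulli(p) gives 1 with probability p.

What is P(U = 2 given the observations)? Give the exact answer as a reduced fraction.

P(U = 2 | obs) = 7/27

Enumerate traces; 192 have nonzero weight after conditioning:
  (U=0, W=1, X=0, Y=0, Z=2) weight 1/336
  (U=0, W=1, X=0, Y=0, Z=3) weight 1/336
  (U=0, W=1, X=0, Y=0, Z=4) weight 1/336
  (U=0, W=1, X=0, Y=0, Z=5) weight 1/336
  (U=0, W=1, X=0, Y=1, Z=2) weight 1/336
  (U=0, W=1, X=0, Y=1, Z=3) weight 1/336
  (U=0, W=1, X=0, Y=1, Z=4) weight 1/336
  (U=0, W=1, X=0, Y=1, Z=5) weight 1/336
  (U=1, W=0, X=0, Y=0, Z=2) weight 1/448
  (U=2, W=1, X=0, Y=0, Z=2) weight 1/384
  … 182 more
Group by U:
  weight(U=0) = 1/7
  weight(U=1) = 3/28
  weight(U=2) = 1/8
  weight(U=3) = 3/28
Total weight = 1/7 + 3/28 + 1/8 + 3/28 = 27/56
P(U=0 | obs) = 1/7 / 27/56 = 8/27
P(U=1 | obs) = 3/28 / 27/56 = 2/9
P(U=2 | obs) = 1/8 / 27/56 = 7/27
P(U=3 | obs) = 3/28 / 27/56 = 2/9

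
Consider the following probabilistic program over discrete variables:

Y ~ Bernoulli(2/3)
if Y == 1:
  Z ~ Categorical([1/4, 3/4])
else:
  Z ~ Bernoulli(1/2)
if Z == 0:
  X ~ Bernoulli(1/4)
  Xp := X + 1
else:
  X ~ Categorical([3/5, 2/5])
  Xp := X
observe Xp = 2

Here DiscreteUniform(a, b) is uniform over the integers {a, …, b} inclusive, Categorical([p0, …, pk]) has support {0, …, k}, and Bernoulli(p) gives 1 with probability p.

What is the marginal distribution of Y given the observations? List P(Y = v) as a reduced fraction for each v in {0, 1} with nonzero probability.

Enumerate traces; 2 have nonzero weight after conditioning:
  (Y=0, Z=0, X=1) weight 1/24
  (Y=1, Z=0, X=1) weight 1/24
Group by Y:
  weight(Y=0) = 1/24
  weight(Y=1) = 1/24
Total weight = 1/24 + 1/24 = 1/12
P(Y=0 | obs) = 1/24 / 1/12 = 1/2
P(Y=1 | obs) = 1/24 / 1/12 = 1/2

P(Y=0) = 1/2, P(Y=1) = 1/2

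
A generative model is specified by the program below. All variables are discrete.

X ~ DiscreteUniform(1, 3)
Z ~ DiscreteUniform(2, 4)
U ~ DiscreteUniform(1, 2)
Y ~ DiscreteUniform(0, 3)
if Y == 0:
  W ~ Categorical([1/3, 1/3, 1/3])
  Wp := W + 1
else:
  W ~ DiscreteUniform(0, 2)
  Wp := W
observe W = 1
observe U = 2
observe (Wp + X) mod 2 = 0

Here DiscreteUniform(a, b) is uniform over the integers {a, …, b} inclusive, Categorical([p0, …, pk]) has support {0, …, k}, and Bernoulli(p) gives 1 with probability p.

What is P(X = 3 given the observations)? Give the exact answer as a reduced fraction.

Enumerate traces; 21 have nonzero weight after conditioning:
  (X=1, Z=2, U=2, Y=1, W=1) weight 1/216
  (X=1, Z=2, U=2, Y=2, W=1) weight 1/216
  (X=1, Z=2, U=2, Y=3, W=1) weight 1/216
  (X=1, Z=3, U=2, Y=1, W=1) weight 1/216
  (X=1, Z=3, U=2, Y=2, W=1) weight 1/216
  (X=1, Z=3, U=2, Y=3, W=1) weight 1/216
  (X=1, Z=4, U=2, Y=1, W=1) weight 1/216
  (X=1, Z=4, U=2, Y=2, W=1) weight 1/216
  (X=2, Z=2, U=2, Y=0, W=1) weight 1/216
  (X=3, Z=2, U=2, Y=1, W=1) weight 1/216
  … 11 more
Group by X:
  weight(X=1) = 1/24
  weight(X=2) = 1/72
  weight(X=3) = 1/24
Total weight = 1/24 + 1/72 + 1/24 = 7/72
P(X=1 | obs) = 1/24 / 7/72 = 3/7
P(X=2 | obs) = 1/72 / 7/72 = 1/7
P(X=3 | obs) = 1/24 / 7/72 = 3/7

P(X = 3 | obs) = 3/7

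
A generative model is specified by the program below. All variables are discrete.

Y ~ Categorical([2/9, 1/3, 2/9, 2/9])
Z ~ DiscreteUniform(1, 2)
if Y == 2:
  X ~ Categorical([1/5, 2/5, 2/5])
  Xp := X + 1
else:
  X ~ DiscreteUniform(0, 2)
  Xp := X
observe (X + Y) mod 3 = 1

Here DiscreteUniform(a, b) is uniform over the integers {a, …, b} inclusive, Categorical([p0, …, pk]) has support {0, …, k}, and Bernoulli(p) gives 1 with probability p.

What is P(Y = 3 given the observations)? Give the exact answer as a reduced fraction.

Enumerate traces; 8 have nonzero weight after conditioning:
  (Y=0, Z=1, X=1) weight 1/27
  (Y=0, Z=2, X=1) weight 1/27
  (Y=1, Z=1, X=0) weight 1/18
  (Y=1, Z=2, X=0) weight 1/18
  (Y=2, Z=1, X=2) weight 2/45
  (Y=2, Z=2, X=2) weight 2/45
  (Y=3, Z=1, X=1) weight 1/27
  (Y=3, Z=2, X=1) weight 1/27
Group by Y:
  weight(Y=0) = 2/27
  weight(Y=1) = 1/9
  weight(Y=2) = 4/45
  weight(Y=3) = 2/27
Total weight = 2/27 + 1/9 + 4/45 + 2/27 = 47/135
P(Y=0 | obs) = 2/27 / 47/135 = 10/47
P(Y=1 | obs) = 1/9 / 47/135 = 15/47
P(Y=2 | obs) = 4/45 / 47/135 = 12/47
P(Y=3 | obs) = 2/27 / 47/135 = 10/47

P(Y = 3 | obs) = 10/47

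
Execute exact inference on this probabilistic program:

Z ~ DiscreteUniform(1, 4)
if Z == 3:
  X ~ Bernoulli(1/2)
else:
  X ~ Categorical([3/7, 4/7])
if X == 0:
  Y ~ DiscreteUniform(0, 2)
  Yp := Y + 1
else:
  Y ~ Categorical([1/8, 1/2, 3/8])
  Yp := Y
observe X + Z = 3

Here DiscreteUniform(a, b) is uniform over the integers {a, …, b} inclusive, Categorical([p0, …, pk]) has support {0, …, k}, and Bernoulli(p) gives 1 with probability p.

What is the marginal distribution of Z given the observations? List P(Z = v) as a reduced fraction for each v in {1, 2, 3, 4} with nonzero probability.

P(Z=2) = 8/15, P(Z=3) = 7/15

Enumerate traces; 6 have nonzero weight after conditioning:
  (Z=2, X=1, Y=0) weight 1/56
  (Z=2, X=1, Y=1) weight 1/14
  (Z=2, X=1, Y=2) weight 3/56
  (Z=3, X=0, Y=0) weight 1/24
  (Z=3, X=0, Y=1) weight 1/24
  (Z=3, X=0, Y=2) weight 1/24
Group by Z:
  weight(Z=2) = 1/7
  weight(Z=3) = 1/8
Total weight = 1/7 + 1/8 = 15/56
P(Z=2 | obs) = 1/7 / 15/56 = 8/15
P(Z=3 | obs) = 1/8 / 15/56 = 7/15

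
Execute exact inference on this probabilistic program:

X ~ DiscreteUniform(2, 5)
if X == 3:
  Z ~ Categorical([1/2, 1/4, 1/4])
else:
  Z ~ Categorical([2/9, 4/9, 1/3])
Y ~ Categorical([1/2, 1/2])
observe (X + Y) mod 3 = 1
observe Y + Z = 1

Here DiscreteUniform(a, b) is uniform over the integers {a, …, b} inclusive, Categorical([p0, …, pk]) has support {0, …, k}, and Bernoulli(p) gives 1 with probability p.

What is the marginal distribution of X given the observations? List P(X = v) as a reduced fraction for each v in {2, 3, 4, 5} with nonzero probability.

P(X=3) = 9/17, P(X=4) = 8/17

Enumerate traces; 2 have nonzero weight after conditioning:
  (X=3, Z=0, Y=1) weight 1/16
  (X=4, Z=1, Y=0) weight 1/18
Group by X:
  weight(X=3) = 1/16
  weight(X=4) = 1/18
Total weight = 1/16 + 1/18 = 17/144
P(X=3 | obs) = 1/16 / 17/144 = 9/17
P(X=4 | obs) = 1/18 / 17/144 = 8/17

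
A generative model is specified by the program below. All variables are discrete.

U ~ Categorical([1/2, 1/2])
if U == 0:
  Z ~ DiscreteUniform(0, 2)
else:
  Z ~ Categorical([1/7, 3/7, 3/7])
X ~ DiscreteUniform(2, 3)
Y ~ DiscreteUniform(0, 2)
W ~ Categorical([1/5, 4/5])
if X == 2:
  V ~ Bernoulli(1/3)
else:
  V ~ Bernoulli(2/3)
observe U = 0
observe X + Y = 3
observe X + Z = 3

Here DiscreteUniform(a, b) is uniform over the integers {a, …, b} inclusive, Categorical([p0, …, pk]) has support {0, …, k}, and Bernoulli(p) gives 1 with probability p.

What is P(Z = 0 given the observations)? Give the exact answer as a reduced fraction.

Enumerate traces; 8 have nonzero weight after conditioning:
  (U=0, Z=0, X=3, Y=0, W=0, V=0) weight 1/540
  (U=0, Z=0, X=3, Y=0, W=0, V=1) weight 1/270
  (U=0, Z=0, X=3, Y=0, W=1, V=0) weight 1/135
  (U=0, Z=0, X=3, Y=0, W=1, V=1) weight 2/135
  (U=0, Z=1, X=2, Y=1, W=0, V=0) weight 1/270
  (U=0, Z=1, X=2, Y=1, W=0, V=1) weight 1/540
  (U=0, Z=1, X=2, Y=1, W=1, V=0) weight 2/135
  (U=0, Z=1, X=2, Y=1, W=1, V=1) weight 1/135
Group by Z:
  weight(Z=0) = 1/36
  weight(Z=1) = 1/36
Total weight = 1/36 + 1/36 = 1/18
P(Z=0 | obs) = 1/36 / 1/18 = 1/2
P(Z=1 | obs) = 1/36 / 1/18 = 1/2

P(Z = 0 | obs) = 1/2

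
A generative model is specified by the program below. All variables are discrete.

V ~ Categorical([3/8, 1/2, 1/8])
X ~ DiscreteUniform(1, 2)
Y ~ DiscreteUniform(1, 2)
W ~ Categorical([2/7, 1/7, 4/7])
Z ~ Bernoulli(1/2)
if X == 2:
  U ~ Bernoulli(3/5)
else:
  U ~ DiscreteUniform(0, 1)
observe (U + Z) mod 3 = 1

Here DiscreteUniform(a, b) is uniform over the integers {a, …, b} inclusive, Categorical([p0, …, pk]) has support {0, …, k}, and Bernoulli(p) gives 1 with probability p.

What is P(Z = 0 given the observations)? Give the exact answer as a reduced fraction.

P(Z = 0 | obs) = 11/20

Enumerate traces; 72 have nonzero weight after conditioning:
  (V=0, X=1, Y=1, W=0, Z=0, U=1) weight 3/448
  (V=0, X=1, Y=1, W=0, Z=1, U=0) weight 3/448
  (V=0, X=1, Y=1, W=1, Z=0, U=1) weight 3/896
  (V=0, X=1, Y=1, W=1, Z=1, U=0) weight 3/896
  (V=0, X=1, Y=1, W=2, Z=0, U=1) weight 3/224
  (V=0, X=1, Y=1, W=2, Z=1, U=0) weight 3/224
  (V=0, X=1, Y=2, W=0, Z=0, U=1) weight 3/448
  (V=0, X=1, Y=2, W=0, Z=1, U=0) weight 3/448
  … 64 more
Group by Z:
  weight(Z=0) = 11/40
  weight(Z=1) = 9/40
Total weight = 11/40 + 9/40 = 1/2
P(Z=0 | obs) = 11/40 / 1/2 = 11/20
P(Z=1 | obs) = 9/40 / 1/2 = 9/20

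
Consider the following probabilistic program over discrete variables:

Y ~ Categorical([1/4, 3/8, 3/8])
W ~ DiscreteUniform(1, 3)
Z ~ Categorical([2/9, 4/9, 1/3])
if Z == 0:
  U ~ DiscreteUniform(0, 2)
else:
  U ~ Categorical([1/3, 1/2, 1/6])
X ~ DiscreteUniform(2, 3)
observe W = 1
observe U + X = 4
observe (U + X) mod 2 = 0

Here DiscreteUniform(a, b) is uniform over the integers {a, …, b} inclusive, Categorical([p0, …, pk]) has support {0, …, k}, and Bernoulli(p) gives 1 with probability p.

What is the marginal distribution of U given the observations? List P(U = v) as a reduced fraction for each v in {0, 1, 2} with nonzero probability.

P(U=1) = 25/36, P(U=2) = 11/36

Enumerate traces; 18 have nonzero weight after conditioning:
  (Y=0, W=1, Z=0, U=1, X=3) weight 1/324
  (Y=0, W=1, Z=0, U=2, X=2) weight 1/324
  (Y=0, W=1, Z=1, U=1, X=3) weight 1/108
  (Y=0, W=1, Z=1, U=2, X=2) weight 1/324
  (Y=0, W=1, Z=2, U=1, X=3) weight 1/144
  (Y=0, W=1, Z=2, U=2, X=2) weight 1/432
  (Y=1, W=1, Z=0, U=1, X=3) weight 1/216
  (Y=1, W=1, Z=0, U=2, X=2) weight 1/216
  … 10 more
Group by U:
  weight(U=1) = 25/324
  weight(U=2) = 11/324
Total weight = 25/324 + 11/324 = 1/9
P(U=1 | obs) = 25/324 / 1/9 = 25/36
P(U=2 | obs) = 11/324 / 1/9 = 11/36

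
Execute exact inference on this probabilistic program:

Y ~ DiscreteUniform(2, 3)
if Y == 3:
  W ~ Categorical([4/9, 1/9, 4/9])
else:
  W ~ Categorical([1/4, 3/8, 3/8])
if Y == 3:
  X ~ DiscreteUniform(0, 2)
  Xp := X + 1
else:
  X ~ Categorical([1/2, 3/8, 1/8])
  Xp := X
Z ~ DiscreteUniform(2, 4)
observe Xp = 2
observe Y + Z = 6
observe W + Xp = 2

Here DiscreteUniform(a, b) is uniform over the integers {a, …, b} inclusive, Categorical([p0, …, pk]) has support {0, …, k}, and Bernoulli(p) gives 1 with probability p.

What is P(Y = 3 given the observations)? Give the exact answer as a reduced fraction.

Enumerate traces; 2 have nonzero weight after conditioning:
  (Y=2, W=0, X=2, Z=4) weight 1/192
  (Y=3, W=0, X=1, Z=3) weight 2/81
Group by Y:
  weight(Y=2) = 1/192
  weight(Y=3) = 2/81
Total weight = 1/192 + 2/81 = 155/5184
P(Y=2 | obs) = 1/192 / 155/5184 = 27/155
P(Y=3 | obs) = 2/81 / 155/5184 = 128/155

P(Y = 3 | obs) = 128/155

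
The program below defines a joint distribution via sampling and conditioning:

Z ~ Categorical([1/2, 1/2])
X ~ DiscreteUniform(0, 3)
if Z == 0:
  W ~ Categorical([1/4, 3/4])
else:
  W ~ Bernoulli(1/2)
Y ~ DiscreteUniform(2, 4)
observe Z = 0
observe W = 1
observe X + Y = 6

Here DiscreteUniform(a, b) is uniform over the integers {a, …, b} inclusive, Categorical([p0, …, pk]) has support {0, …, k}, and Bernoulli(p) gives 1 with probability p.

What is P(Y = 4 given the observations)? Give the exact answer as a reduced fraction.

Enumerate traces; 2 have nonzero weight after conditioning:
  (Z=0, X=2, W=1, Y=4) weight 1/32
  (Z=0, X=3, W=1, Y=3) weight 1/32
Group by Y:
  weight(Y=3) = 1/32
  weight(Y=4) = 1/32
Total weight = 1/32 + 1/32 = 1/16
P(Y=3 | obs) = 1/32 / 1/16 = 1/2
P(Y=4 | obs) = 1/32 / 1/16 = 1/2

P(Y = 4 | obs) = 1/2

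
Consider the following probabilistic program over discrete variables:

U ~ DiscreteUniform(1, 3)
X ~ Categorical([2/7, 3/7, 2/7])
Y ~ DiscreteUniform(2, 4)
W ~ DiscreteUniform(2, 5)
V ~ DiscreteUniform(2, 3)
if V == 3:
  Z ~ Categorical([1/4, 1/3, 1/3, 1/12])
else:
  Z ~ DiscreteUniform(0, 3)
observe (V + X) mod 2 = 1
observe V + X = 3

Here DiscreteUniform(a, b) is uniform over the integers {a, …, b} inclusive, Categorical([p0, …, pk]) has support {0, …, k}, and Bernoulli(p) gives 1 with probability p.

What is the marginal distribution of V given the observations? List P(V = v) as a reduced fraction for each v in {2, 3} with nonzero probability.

Enumerate traces; 288 have nonzero weight after conditioning:
  (U=1, X=0, Y=2, W=2, V=3, Z=0) weight 1/1008
  (U=1, X=0, Y=2, W=2, V=3, Z=1) weight 1/756
  (U=1, X=0, Y=2, W=2, V=3, Z=2) weight 1/756
  (U=1, X=0, Y=2, W=2, V=3, Z=3) weight 1/3024
  (U=1, X=0, Y=2, W=3, V=3, Z=0) weight 1/1008
  (U=1, X=0, Y=2, W=3, V=3, Z=1) weight 1/756
  (U=1, X=0, Y=2, W=3, V=3, Z=2) weight 1/756
  (U=1, X=0, Y=2, W=3, V=3, Z=3) weight 1/3024
  (U=1, X=1, Y=2, W=2, V=2, Z=0) weight 1/672
  … 279 more
Group by V:
  weight(V=2) = 3/14
  weight(V=3) = 1/7
Total weight = 3/14 + 1/7 = 5/14
P(V=2 | obs) = 3/14 / 5/14 = 3/5
P(V=3 | obs) = 1/7 / 5/14 = 2/5

P(V=2) = 3/5, P(V=3) = 2/5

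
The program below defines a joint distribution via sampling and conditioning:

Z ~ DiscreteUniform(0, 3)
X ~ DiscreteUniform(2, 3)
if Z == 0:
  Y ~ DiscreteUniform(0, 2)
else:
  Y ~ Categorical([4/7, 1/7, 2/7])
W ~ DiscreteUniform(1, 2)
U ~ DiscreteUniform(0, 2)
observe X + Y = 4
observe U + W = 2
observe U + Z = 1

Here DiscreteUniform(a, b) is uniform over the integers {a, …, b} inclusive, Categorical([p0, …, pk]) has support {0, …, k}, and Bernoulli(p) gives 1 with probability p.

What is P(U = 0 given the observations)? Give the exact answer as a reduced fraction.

Enumerate traces; 4 have nonzero weight after conditioning:
  (Z=0, X=2, Y=2, W=1, U=1) weight 1/144
  (Z=0, X=3, Y=1, W=1, U=1) weight 1/144
  (Z=1, X=2, Y=2, W=2, U=0) weight 1/168
  (Z=1, X=3, Y=1, W=2, U=0) weight 1/336
Group by U:
  weight(U=0) = 1/112
  weight(U=1) = 1/72
Total weight = 1/112 + 1/72 = 23/1008
P(U=0 | obs) = 1/112 / 23/1008 = 9/23
P(U=1 | obs) = 1/72 / 23/1008 = 14/23

P(U = 0 | obs) = 9/23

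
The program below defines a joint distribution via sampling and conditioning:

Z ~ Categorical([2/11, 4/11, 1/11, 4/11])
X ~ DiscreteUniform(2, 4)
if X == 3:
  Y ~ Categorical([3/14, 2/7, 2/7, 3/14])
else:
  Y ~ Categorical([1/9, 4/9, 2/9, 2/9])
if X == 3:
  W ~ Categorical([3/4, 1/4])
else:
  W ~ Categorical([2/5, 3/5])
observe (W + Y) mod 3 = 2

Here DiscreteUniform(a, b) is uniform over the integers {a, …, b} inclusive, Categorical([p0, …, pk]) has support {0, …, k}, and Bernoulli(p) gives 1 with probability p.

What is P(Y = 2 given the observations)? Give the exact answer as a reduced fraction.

Enumerate traces; 24 have nonzero weight after conditioning:
  (Z=0, X=2, Y=1, W=1) weight 8/495
  (Z=0, X=2, Y=2, W=0) weight 8/1485
  (Z=0, X=3, Y=1, W=1) weight 1/231
  (Z=0, X=3, Y=2, W=0) weight 1/77
  (Z=0, X=4, Y=1, W=1) weight 8/495
  (Z=0, X=4, Y=2, W=0) weight 8/1485
  (Z=1, X=2, Y=1, W=1) weight 16/495
  (Z=1, X=2, Y=2, W=0) weight 16/1485
  … 16 more
Group by Y:
  weight(Y=1) = 127/630
  weight(Y=2) = 247/1890
Total weight = 127/630 + 247/1890 = 314/945
P(Y=1 | obs) = 127/630 / 314/945 = 381/628
P(Y=2 | obs) = 247/1890 / 314/945 = 247/628

P(Y = 2 | obs) = 247/628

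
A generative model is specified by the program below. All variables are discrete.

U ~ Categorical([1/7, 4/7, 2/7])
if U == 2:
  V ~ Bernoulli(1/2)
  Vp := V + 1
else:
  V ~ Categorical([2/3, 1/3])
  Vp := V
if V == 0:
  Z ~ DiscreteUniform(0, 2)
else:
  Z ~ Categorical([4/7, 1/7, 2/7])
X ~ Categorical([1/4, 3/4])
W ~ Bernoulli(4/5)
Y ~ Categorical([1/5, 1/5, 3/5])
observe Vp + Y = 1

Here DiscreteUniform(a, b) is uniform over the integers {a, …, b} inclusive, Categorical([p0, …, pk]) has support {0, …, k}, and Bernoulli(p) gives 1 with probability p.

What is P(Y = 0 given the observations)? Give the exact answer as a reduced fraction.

Enumerate traces; 60 have nonzero weight after conditioning:
  (U=0, V=0, Z=0, X=0, W=0, Y=1) weight 1/3150
  (U=0, V=0, Z=0, X=0, W=1, Y=1) weight 2/1575
  (U=0, V=0, Z=0, X=1, W=0, Y=1) weight 1/1050
  (U=0, V=0, Z=0, X=1, W=1, Y=1) weight 2/525
  (U=0, V=0, Z=1, X=0, W=0, Y=1) weight 1/3150
  (U=0, V=0, Z=1, X=0, W=1, Y=1) weight 2/1575
  (U=0, V=0, Z=1, X=1, W=0, Y=1) weight 1/1050
  (U=0, V=0, Z=1, X=1, W=1, Y=1) weight 2/525
  (U=0, V=1, Z=0, X=0, W=0, Y=0) weight 1/3675
  … 51 more
Group by Y:
  weight(Y=0) = 8/105
  weight(Y=1) = 2/21
Total weight = 8/105 + 2/21 = 6/35
P(Y=0 | obs) = 8/105 / 6/35 = 4/9
P(Y=1 | obs) = 2/21 / 6/35 = 5/9

P(Y = 0 | obs) = 4/9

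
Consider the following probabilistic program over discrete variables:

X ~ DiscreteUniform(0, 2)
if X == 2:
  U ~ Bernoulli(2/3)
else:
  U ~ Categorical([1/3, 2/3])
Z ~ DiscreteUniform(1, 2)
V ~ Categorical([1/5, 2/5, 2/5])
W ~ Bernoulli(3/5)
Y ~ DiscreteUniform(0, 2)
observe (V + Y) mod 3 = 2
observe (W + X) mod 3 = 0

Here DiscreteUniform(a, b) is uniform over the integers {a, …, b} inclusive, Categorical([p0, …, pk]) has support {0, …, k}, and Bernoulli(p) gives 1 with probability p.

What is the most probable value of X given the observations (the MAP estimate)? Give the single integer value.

argmax_v P(X = v | obs) = 2

Enumerate traces; 24 have nonzero weight after conditioning:
  (X=0, U=0, Z=1, V=0, W=0, Y=2) weight 1/675
  (X=0, U=0, Z=1, V=1, W=0, Y=1) weight 2/675
  (X=0, U=0, Z=1, V=2, W=0, Y=0) weight 2/675
  (X=0, U=0, Z=2, V=0, W=0, Y=2) weight 1/675
  (X=0, U=0, Z=2, V=1, W=0, Y=1) weight 2/675
  (X=0, U=0, Z=2, V=2, W=0, Y=0) weight 2/675
  (X=0, U=1, Z=1, V=0, W=0, Y=2) weight 2/675
  (X=0, U=1, Z=1, V=1, W=0, Y=1) weight 4/675
  (X=2, U=0, Z=1, V=0, W=1, Y=2) weight 1/450
  … 15 more
Group by X:
  weight(X=0) = 2/45
  weight(X=2) = 1/15
Total weight = 2/45 + 1/15 = 1/9
P(X=0 | obs) = 2/45 / 1/9 = 2/5
P(X=2 | obs) = 1/15 / 1/9 = 3/5
argmax = 2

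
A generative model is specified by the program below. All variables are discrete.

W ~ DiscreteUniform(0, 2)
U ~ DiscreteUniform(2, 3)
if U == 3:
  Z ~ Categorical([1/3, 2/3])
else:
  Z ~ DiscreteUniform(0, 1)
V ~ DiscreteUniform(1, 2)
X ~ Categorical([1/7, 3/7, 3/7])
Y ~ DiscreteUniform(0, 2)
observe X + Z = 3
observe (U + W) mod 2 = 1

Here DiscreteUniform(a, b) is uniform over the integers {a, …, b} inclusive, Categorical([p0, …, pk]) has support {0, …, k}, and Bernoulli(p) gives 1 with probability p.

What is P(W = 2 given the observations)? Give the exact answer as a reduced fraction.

P(W = 2 | obs) = 4/11

Enumerate traces; 18 have nonzero weight after conditioning:
  (W=0, U=3, Z=1, V=1, X=2, Y=0) weight 1/126
  (W=0, U=3, Z=1, V=1, X=2, Y=1) weight 1/126
  (W=0, U=3, Z=1, V=1, X=2, Y=2) weight 1/126
  (W=0, U=3, Z=1, V=2, X=2, Y=0) weight 1/126
  (W=0, U=3, Z=1, V=2, X=2, Y=1) weight 1/126
  (W=0, U=3, Z=1, V=2, X=2, Y=2) weight 1/126
  (W=1, U=2, Z=1, V=1, X=2, Y=0) weight 1/168
  (W=1, U=2, Z=1, V=1, X=2, Y=1) weight 1/168
  (W=2, U=3, Z=1, V=1, X=2, Y=0) weight 1/126
  … 9 more
Group by W:
  weight(W=0) = 1/21
  weight(W=1) = 1/28
  weight(W=2) = 1/21
Total weight = 1/21 + 1/28 + 1/21 = 11/84
P(W=0 | obs) = 1/21 / 11/84 = 4/11
P(W=1 | obs) = 1/28 / 11/84 = 3/11
P(W=2 | obs) = 1/21 / 11/84 = 4/11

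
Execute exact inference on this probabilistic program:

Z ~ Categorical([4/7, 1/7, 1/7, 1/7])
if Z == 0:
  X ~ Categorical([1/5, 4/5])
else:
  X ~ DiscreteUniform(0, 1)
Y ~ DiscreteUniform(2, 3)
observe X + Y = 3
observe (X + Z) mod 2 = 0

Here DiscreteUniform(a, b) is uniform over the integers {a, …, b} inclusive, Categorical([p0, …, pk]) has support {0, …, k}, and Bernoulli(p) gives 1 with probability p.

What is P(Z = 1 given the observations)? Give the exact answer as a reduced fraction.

Enumerate traces; 4 have nonzero weight after conditioning:
  (Z=0, X=0, Y=3) weight 2/35
  (Z=1, X=1, Y=2) weight 1/28
  (Z=2, X=0, Y=3) weight 1/28
  (Z=3, X=1, Y=2) weight 1/28
Group by Z:
  weight(Z=0) = 2/35
  weight(Z=1) = 1/28
  weight(Z=2) = 1/28
  weight(Z=3) = 1/28
Total weight = 2/35 + 1/28 + 1/28 + 1/28 = 23/140
P(Z=0 | obs) = 2/35 / 23/140 = 8/23
P(Z=1 | obs) = 1/28 / 23/140 = 5/23
P(Z=2 | obs) = 1/28 / 23/140 = 5/23
P(Z=3 | obs) = 1/28 / 23/140 = 5/23

P(Z = 1 | obs) = 5/23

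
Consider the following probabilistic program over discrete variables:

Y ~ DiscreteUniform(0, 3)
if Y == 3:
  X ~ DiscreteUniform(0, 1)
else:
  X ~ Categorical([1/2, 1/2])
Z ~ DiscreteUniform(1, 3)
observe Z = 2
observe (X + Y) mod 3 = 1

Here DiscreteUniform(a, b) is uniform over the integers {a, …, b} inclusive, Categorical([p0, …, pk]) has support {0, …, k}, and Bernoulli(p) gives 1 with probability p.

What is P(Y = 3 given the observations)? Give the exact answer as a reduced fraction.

P(Y = 3 | obs) = 1/3

Enumerate traces; 3 have nonzero weight after conditioning:
  (Y=0, X=1, Z=2) weight 1/24
  (Y=1, X=0, Z=2) weight 1/24
  (Y=3, X=1, Z=2) weight 1/24
Group by Y:
  weight(Y=0) = 1/24
  weight(Y=1) = 1/24
  weight(Y=3) = 1/24
Total weight = 1/24 + 1/24 + 1/24 = 1/8
P(Y=0 | obs) = 1/24 / 1/8 = 1/3
P(Y=1 | obs) = 1/24 / 1/8 = 1/3
P(Y=3 | obs) = 1/24 / 1/8 = 1/3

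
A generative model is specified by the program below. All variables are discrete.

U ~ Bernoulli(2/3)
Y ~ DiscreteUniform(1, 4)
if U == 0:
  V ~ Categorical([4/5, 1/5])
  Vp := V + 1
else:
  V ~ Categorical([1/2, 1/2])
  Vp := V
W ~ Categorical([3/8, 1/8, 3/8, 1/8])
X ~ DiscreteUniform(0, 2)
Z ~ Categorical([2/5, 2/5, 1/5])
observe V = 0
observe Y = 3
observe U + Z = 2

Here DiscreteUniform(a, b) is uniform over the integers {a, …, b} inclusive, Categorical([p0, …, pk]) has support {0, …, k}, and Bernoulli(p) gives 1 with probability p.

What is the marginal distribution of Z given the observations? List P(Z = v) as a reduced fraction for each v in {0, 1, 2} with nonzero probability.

Enumerate traces; 24 have nonzero weight after conditioning:
  (U=0, Y=3, V=0, W=0, X=0, Z=2) weight 1/600
  (U=0, Y=3, V=0, W=0, X=1, Z=2) weight 1/600
  (U=0, Y=3, V=0, W=0, X=2, Z=2) weight 1/600
  (U=0, Y=3, V=0, W=1, X=0, Z=2) weight 1/1800
  (U=0, Y=3, V=0, W=1, X=1, Z=2) weight 1/1800
  (U=0, Y=3, V=0, W=1, X=2, Z=2) weight 1/1800
  (U=0, Y=3, V=0, W=2, X=0, Z=2) weight 1/600
  (U=0, Y=3, V=0, W=2, X=1, Z=2) weight 1/600
  (U=1, Y=3, V=0, W=0, X=0, Z=1) weight 1/240
  … 15 more
Group by Z:
  weight(Z=1) = 1/30
  weight(Z=2) = 1/75
Total weight = 1/30 + 1/75 = 7/150
P(Z=1 | obs) = 1/30 / 7/150 = 5/7
P(Z=2 | obs) = 1/75 / 7/150 = 2/7

P(Z=1) = 5/7, P(Z=2) = 2/7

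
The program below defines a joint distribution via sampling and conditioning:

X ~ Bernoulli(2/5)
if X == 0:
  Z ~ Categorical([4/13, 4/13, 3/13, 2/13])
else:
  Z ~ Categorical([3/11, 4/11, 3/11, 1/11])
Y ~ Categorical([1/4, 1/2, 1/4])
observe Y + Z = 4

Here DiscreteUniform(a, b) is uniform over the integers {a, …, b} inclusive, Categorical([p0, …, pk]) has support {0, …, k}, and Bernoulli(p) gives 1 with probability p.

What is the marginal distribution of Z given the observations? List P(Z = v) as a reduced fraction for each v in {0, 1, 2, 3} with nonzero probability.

Enumerate traces; 4 have nonzero weight after conditioning:
  (X=0, Z=2, Y=2) weight 9/260
  (X=0, Z=3, Y=1) weight 3/65
  (X=1, Z=2, Y=2) weight 3/110
  (X=1, Z=3, Y=1) weight 1/55
Group by Z:
  weight(Z=2) = 177/2860
  weight(Z=3) = 46/715
Total weight = 177/2860 + 46/715 = 361/2860
P(Z=2 | obs) = 177/2860 / 361/2860 = 177/361
P(Z=3 | obs) = 46/715 / 361/2860 = 184/361

P(Z=2) = 177/361, P(Z=3) = 184/361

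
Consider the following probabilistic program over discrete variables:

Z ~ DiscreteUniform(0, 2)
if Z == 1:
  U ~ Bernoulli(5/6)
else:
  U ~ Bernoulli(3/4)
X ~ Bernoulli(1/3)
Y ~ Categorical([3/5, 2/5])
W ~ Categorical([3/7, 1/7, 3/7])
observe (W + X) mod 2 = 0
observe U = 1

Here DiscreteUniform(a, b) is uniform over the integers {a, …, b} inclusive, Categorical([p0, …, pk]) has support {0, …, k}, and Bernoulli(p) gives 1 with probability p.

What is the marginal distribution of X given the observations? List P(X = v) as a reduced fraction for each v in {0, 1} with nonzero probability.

Enumerate traces; 18 have nonzero weight after conditioning:
  (Z=0, U=1, X=0, Y=0, W=0) weight 3/70
  (Z=0, U=1, X=0, Y=0, W=2) weight 3/70
  (Z=0, U=1, X=0, Y=1, W=0) weight 1/35
  (Z=0, U=1, X=0, Y=1, W=2) weight 1/35
  (Z=0, U=1, X=1, Y=0, W=1) weight 1/140
  (Z=0, U=1, X=1, Y=1, W=1) weight 1/210
  (Z=1, U=1, X=0, Y=0, W=0) weight 1/21
  (Z=1, U=1, X=0, Y=0, W=2) weight 1/21
  … 10 more
Group by X:
  weight(X=0) = 4/9
  weight(X=1) = 1/27
Total weight = 4/9 + 1/27 = 13/27
P(X=0 | obs) = 4/9 / 13/27 = 12/13
P(X=1 | obs) = 1/27 / 13/27 = 1/13

P(X=0) = 12/13, P(X=1) = 1/13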